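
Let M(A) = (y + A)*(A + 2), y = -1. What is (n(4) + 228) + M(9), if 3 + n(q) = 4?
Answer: 317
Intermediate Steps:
n(q) = 1 (n(q) = -3 + 4 = 1)
M(A) = (-1 + A)*(2 + A) (M(A) = (-1 + A)*(A + 2) = (-1 + A)*(2 + A))
(n(4) + 228) + M(9) = (1 + 228) + (-2 + 9 + 9²) = 229 + (-2 + 9 + 81) = 229 + 88 = 317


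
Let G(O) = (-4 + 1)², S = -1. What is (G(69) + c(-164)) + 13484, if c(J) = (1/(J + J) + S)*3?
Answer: 4424717/328 ≈ 13490.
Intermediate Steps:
c(J) = -3 + 3/(2*J) (c(J) = (1/(J + J) - 1)*3 = (1/(2*J) - 1)*3 = (-1 + 1/(2*J))*3 = -3 + 3/(2*J))
G(O) = 9 (G(O) = (-3)² = 9)
(G(69) + c(-164)) + 13484 = (9 + (-3 + (3/2)/(-164))) + 13484 = (9 + (-3 + (3/2)*(-1/164))) + 13484 = (9 + (-3 - 3/328)) + 13484 = (9 - 987/328) + 13484 = 1965/328 + 13484 = 4424717/328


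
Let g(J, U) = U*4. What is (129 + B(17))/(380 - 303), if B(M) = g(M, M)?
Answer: 197/77 ≈ 2.5584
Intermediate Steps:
g(J, U) = 4*U
B(M) = 4*M
(129 + B(17))/(380 - 303) = (129 + 4*17)/(380 - 303) = (129 + 68)/77 = 197*(1/77) = 197/77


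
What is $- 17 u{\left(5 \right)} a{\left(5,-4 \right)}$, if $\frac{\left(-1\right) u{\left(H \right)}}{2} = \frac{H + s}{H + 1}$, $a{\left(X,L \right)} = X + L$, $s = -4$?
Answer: $\frac{17}{3} \approx 5.6667$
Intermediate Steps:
$a{\left(X,L \right)} = L + X$
$u{\left(H \right)} = - \frac{2 \left(-4 + H\right)}{1 + H}$ ($u{\left(H \right)} = - 2 \frac{H - 4}{H + 1} = - 2 \frac{-4 + H}{1 + H} = - \frac{2 \left(-4 + H\right)}{1 + H}$)
$- 17 u{\left(5 \right)} a{\left(5,-4 \right)} = - 17 \frac{2 \left(4 - 5\right)}{1 + 5} \left(-4 + 5\right) = - 17 \frac{2 \left(4 - 5\right)}{6} \cdot 1 = - 17 \cdot 2 \cdot \frac{1}{6} \left(-1\right) 1 = \left(-17\right) \left(- \frac{1}{3}\right) 1 = \frac{17}{3} \cdot 1 = \frac{17}{3}$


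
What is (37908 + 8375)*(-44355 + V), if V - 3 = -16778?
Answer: -2829279790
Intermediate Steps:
V = -16775 (V = 3 - 16778 = -16775)
(37908 + 8375)*(-44355 + V) = (37908 + 8375)*(-44355 - 16775) = 46283*(-61130) = -2829279790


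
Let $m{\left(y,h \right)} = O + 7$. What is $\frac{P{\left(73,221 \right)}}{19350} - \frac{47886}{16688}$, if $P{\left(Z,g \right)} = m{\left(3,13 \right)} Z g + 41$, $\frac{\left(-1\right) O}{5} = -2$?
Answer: $\frac{101415491}{8969800} \approx 11.306$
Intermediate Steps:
$O = 10$ ($O = \left(-5\right) \left(-2\right) = 10$)
$m{\left(y,h \right)} = 17$ ($m{\left(y,h \right)} = 10 + 7 = 17$)
$P{\left(Z,g \right)} = 41 + 17 Z g$ ($P{\left(Z,g \right)} = 17 Z g + 41 = 41 + 17 Z g$)
$\frac{P{\left(73,221 \right)}}{19350} - \frac{47886}{16688} = \frac{41 + 17 \cdot 73 \cdot 221}{19350} - \frac{47886}{16688} = \left(41 + 274261\right) \frac{1}{19350} - \frac{23943}{8344} = 274302 \cdot \frac{1}{19350} - \frac{23943}{8344} = \frac{15239}{1075} - \frac{23943}{8344} = \frac{101415491}{8969800}$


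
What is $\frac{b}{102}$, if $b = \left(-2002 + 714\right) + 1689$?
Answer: $\frac{401}{102} \approx 3.9314$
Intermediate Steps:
$b = 401$ ($b = -1288 + 1689 = 401$)
$\frac{b}{102} = \frac{401}{102}$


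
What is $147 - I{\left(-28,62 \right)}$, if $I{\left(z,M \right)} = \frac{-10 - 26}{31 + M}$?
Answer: $\frac{4569}{31} \approx 147.39$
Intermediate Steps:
$I{\left(z,M \right)} = - \frac{36}{31 + M}$
$147 - I{\left(-28,62 \right)} = 147 - - \frac{36}{31 + 62} = 147 - - \frac{36}{93} = 147 - \left(-36\right) \frac{1}{93} = 147 - - \frac{12}{31} = 147 + \frac{12}{31} = \frac{4569}{31}$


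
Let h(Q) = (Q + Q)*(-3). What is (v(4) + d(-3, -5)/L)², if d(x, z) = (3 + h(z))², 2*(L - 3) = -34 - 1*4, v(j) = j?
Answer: 1050625/256 ≈ 4104.0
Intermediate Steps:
h(Q) = -6*Q (h(Q) = (2*Q)*(-3) = -6*Q)
L = -16 (L = 3 + (-34 - 1*4)/2 = 3 + (-34 - 4)/2 = 3 + (½)*(-38) = 3 - 19 = -16)
d(x, z) = (3 - 6*z)²
(v(4) + d(-3, -5)/L)² = (4 + (9*(-1 + 2*(-5))²)/(-16))² = (4 + (9*(-1 - 10)²)*(-1/16))² = (4 + (9*(-11)²)*(-1/16))² = (4 + (9*121)*(-1/16))² = (4 + 1089*(-1/16))² = (4 - 1089/16)² = (-1025/16)² = 1050625/256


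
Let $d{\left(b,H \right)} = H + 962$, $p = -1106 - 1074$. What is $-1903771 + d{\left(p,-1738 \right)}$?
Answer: $-1904547$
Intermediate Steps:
$p = -2180$ ($p = -1106 - 1074 = -2180$)
$d{\left(b,H \right)} = 962 + H$
$-1903771 + d{\left(p,-1738 \right)} = -1903771 + \left(962 - 1738\right) = -1903771 - 776 = -1904547$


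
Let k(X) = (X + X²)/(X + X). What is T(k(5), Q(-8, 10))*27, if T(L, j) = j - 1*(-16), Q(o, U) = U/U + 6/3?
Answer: 513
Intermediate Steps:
Q(o, U) = 3 (Q(o, U) = 1 + 6*(⅓) = 1 + 2 = 3)
k(X) = (X + X²)/(2*X) (k(X) = (X + X²)/((2*X)) = (X + X²)*(1/(2*X)) = (X + X²)/(2*X))
T(L, j) = 16 + j (T(L, j) = j + 16 = 16 + j)
T(k(5), Q(-8, 10))*27 = (16 + 3)*27 = 19*27 = 513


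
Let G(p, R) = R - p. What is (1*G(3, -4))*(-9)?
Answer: 63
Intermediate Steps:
(1*G(3, -4))*(-9) = (1*(-4 - 1*3))*(-9) = (1*(-4 - 3))*(-9) = (1*(-7))*(-9) = -7*(-9) = 63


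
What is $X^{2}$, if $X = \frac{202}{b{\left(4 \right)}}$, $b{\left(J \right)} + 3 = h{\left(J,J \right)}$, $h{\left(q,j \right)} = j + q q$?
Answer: $\frac{40804}{289} \approx 141.19$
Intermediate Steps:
$h{\left(q,j \right)} = j + q^{2}$
$b{\left(J \right)} = -3 + J + J^{2}$ ($b{\left(J \right)} = -3 + \left(J + J^{2}\right) = -3 + J + J^{2}$)
$X = \frac{202}{17}$ ($X = \frac{202}{-3 + 4 + 4^{2}} = \frac{202}{-3 + 4 + 16} = \frac{202}{17} \approx 11.882$)
$X^{2} = \left(\frac{202}{17}\right)^{2} = \frac{40804}{289}$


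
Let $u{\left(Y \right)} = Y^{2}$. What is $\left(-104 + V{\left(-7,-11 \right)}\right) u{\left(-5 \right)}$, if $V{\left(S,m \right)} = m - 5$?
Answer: $-3000$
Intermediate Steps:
$V{\left(S,m \right)} = -5 + m$ ($V{\left(S,m \right)} = m - 5 = -5 + m$)
$\left(-104 + V{\left(-7,-11 \right)}\right) u{\left(-5 \right)} = \left(-104 - 16\right) \left(-5\right)^{2} = \left(-104 - 16\right) 25 = \left(-120\right) 25 = -3000$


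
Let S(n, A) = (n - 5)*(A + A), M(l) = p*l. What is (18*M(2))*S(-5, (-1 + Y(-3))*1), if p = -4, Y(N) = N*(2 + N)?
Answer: 5760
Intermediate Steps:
M(l) = -4*l
S(n, A) = 2*A*(-5 + n) (S(n, A) = (-5 + n)*(2*A) = 2*A*(-5 + n))
(18*M(2))*S(-5, (-1 + Y(-3))*1) = (18*(-4*2))*(2*((-1 - 3*(2 - 3))*1)*(-5 - 5)) = (18*(-8))*(2*((-1 - 3*(-1))*1)*(-10)) = -288*(-1 + 3)*1*(-10) = -288*2*1*(-10) = -288*2*(-10) = -144*(-40) = 5760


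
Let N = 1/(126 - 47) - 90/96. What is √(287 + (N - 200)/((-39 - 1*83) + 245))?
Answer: √431109231915/38868 ≈ 16.893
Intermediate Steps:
N = -1169/1264 (N = 1/79 - 90/96 = 1/79 - 1*15/16 = 1/79 - 15/16 = -1169/1264 ≈ -0.92484)
√(287 + (N - 200)/((-39 - 1*83) + 245)) = √(287 + (-1169/1264 - 200)/((-39 - 1*83) + 245)) = √(287 - 253969/(1264*((-39 - 83) + 245))) = √(287 - 253969/(1264*(-122 + 245))) = √(287 - 253969/1264/123) = √(287 - 253969/1264*1/123) = √(287 - 253969/155472) = √(44366495/155472) = √431109231915/38868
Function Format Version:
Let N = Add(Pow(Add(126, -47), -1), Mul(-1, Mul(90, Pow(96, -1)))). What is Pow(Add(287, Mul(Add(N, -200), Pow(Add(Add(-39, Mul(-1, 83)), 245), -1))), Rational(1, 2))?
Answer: Mul(Rational(1, 38868), Pow(431109231915, Rational(1, 2))) ≈ 16.893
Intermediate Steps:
N = Rational(-1169, 1264) (N = Add(Pow(79, -1), Mul(-1, Mul(90, Rational(1, 96)))) = Add(Rational(1, 79), Mul(-1, Rational(15, 16))) = Add(Rational(1, 79), Rational(-15, 16)) = Rational(-1169, 1264) ≈ -0.92484)
Pow(Add(287, Mul(Add(N, -200), Pow(Add(Add(-39, Mul(-1, 83)), 245), -1))), Rational(1, 2)) = Pow(Add(287, Mul(Add(Rational(-1169, 1264), -200), Pow(Add(Add(-39, Mul(-1, 83)), 245), -1))), Rational(1, 2)) = Pow(Add(287, Mul(Rational(-253969, 1264), Pow(Add(Add(-39, -83), 245), -1))), Rational(1, 2)) = Pow(Add(287, Mul(Rational(-253969, 1264), Pow(Add(-122, 245), -1))), Rational(1, 2)) = Pow(Add(287, Mul(Rational(-253969, 1264), Pow(123, -1))), Rational(1, 2)) = Pow(Add(287, Mul(Rational(-253969, 1264), Rational(1, 123))), Rational(1, 2)) = Pow(Add(287, Rational(-253969, 155472)), Rational(1, 2)) = Pow(Rational(44366495, 155472), Rational(1, 2)) = Mul(Rational(1, 38868), Pow(431109231915, Rational(1, 2)))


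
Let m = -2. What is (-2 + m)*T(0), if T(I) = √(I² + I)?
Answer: 0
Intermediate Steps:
T(I) = √(I + I²)
(-2 + m)*T(0) = (-2 - 2)*√(0*(1 + 0)) = -4*√(0*1) = -4*√0 = -4*0 = 0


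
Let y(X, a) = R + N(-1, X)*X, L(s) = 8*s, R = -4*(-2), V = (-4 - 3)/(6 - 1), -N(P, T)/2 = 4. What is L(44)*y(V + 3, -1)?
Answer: -8448/5 ≈ -1689.6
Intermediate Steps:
N(P, T) = -8 (N(P, T) = -2*4 = -8)
V = -7/5 ≈ -1.4000
R = 8
y(X, a) = 8 - 8*X
L(44)*y(V + 3, -1) = (8*44)*(8 - 8*(-7/5 + 3)) = 352*(8 - 8*8/5) = 352*(8 - 64/5) = 352*(-24/5) = -8448/5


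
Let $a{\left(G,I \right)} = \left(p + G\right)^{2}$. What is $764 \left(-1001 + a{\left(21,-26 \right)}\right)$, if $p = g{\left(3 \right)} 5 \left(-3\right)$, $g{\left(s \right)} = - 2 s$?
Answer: $8648480$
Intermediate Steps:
$p = 90$ ($p = \left(-2\right) 3 \cdot 5 \left(-3\right) = \left(-6\right) 5 \left(-3\right) = \left(-30\right) \left(-3\right) = 90$)
$a{\left(G,I \right)} = \left(90 + G\right)^{2}$
$764 \left(-1001 + a{\left(21,-26 \right)}\right) = 764 \left(-1001 + \left(90 + 21\right)^{2}\right) = 764 \left(-1001 + 111^{2}\right) = 764 \left(-1001 + 12321\right) = 764 \cdot 11320 = 8648480$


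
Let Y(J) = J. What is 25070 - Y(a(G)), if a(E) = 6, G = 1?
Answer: 25064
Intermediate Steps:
25070 - Y(a(G)) = 25070 - 1*6 = 25070 - 6 = 25064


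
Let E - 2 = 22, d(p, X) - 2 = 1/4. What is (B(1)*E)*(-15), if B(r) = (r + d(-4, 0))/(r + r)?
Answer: -585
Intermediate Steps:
d(p, X) = 9/4 (d(p, X) = 2 + 1/4 = 2 + ¼ = 9/4)
E = 24 (E = 2 + 22 = 24)
B(r) = (9/4 + r)/(2*r) (B(r) = (r + 9/4)/(r + r) = (9/4 + r)/((2*r)) = (9/4 + r)*(1/(2*r)) = (9/4 + r)/(2*r))
(B(1)*E)*(-15) = (((⅛)*(9 + 4*1)/1)*24)*(-15) = (((⅛)*1*(9 + 4))*24)*(-15) = (((⅛)*1*13)*24)*(-15) = ((13/8)*24)*(-15) = 39*(-15) = -585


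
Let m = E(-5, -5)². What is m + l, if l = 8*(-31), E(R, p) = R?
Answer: -223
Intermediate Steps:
l = -248
m = 25 (m = (-5)² = 25)
m + l = 25 - 248 = -223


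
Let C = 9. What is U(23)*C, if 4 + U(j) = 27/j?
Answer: -585/23 ≈ -25.435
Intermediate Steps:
U(j) = -4 + 27/j
U(23)*C = (-4 + 27/23)*9 = -65/23*9 = -585/23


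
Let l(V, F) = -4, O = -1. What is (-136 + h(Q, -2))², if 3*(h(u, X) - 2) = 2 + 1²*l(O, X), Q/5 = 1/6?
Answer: 163216/9 ≈ 18135.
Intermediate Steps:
Q = ⅚ (Q = 5/6 = 5*(⅙) = ⅚ ≈ 0.83333)
h(u, X) = 4/3 (h(u, X) = 2 + (2 + 1²*(-4))/3 = 2 + (2 + 1*(-4))/3 = 2 + (2 - 4)/3 = 2 + (⅓)*(-2) = 2 - ⅔ = 4/3)
(-136 + h(Q, -2))² = (-136 + 4/3)² = (-404/3)² = 163216/9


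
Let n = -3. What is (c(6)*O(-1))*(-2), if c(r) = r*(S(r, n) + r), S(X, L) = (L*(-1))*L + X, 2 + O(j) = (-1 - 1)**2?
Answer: -72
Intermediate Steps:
O(j) = 2 (O(j) = -2 + (-1 - 1)**2 = -2 + (-2)**2 = -2 + 4 = 2)
S(X, L) = X - L**2 (S(X, L) = (-L)*L + X = -L**2 + X = X - L**2)
c(r) = r*(-9 + 2*r) (c(r) = r*((r - 1*(-3)**2) + r) = r*((r - 1*9) + r) = r*((r - 9) + r) = r*((-9 + r) + r) = r*(-9 + 2*r))
(c(6)*O(-1))*(-2) = ((6*(-9 + 2*6))*2)*(-2) = ((6*(-9 + 12))*2)*(-2) = ((6*3)*2)*(-2) = (18*2)*(-2) = 36*(-2) = -72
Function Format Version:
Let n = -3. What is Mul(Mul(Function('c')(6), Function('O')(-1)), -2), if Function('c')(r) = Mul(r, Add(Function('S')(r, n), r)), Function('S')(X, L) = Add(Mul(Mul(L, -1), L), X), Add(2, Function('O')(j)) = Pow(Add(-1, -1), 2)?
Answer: -72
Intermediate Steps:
Function('O')(j) = 2 (Function('O')(j) = Add(-2, Pow(Add(-1, -1), 2)) = Add(-2, Pow(-2, 2)) = Add(-2, 4) = 2)
Function('S')(X, L) = Add(X, Mul(-1, Pow(L, 2))) (Function('S')(X, L) = Add(Mul(Mul(-1, L), L), X) = Add(Mul(-1, Pow(L, 2)), X) = Add(X, Mul(-1, Pow(L, 2))))
Function('c')(r) = Mul(r, Add(-9, Mul(2, r))) (Function('c')(r) = Mul(r, Add(Add(r, Mul(-1, Pow(-3, 2))), r)) = Mul(r, Add(Add(r, Mul(-1, 9)), r)) = Mul(r, Add(Add(r, -9), r)) = Mul(r, Add(Add(-9, r), r)) = Mul(r, Add(-9, Mul(2, r))))
Mul(Mul(Function('c')(6), Function('O')(-1)), -2) = Mul(Mul(Mul(6, Add(-9, Mul(2, 6))), 2), -2) = Mul(Mul(Mul(6, Add(-9, 12)), 2), -2) = Mul(Mul(Mul(6, 3), 2), -2) = Mul(Mul(18, 2), -2) = Mul(36, -2) = -72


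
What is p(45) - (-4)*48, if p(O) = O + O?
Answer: 282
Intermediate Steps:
p(O) = 2*O
p(45) - (-4)*48 = 2*45 - (-4)*48 = 90 - 1*(-192) = 90 + 192 = 282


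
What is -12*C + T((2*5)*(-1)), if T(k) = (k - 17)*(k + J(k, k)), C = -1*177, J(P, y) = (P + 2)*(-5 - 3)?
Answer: 666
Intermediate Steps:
J(P, y) = -16 - 8*P (J(P, y) = (2 + P)*(-8) = -16 - 8*P)
C = -177
T(k) = (-17 + k)*(-16 - 7*k) (T(k) = (k - 17)*(k + (-16 - 8*k)) = (-17 + k)*(-16 - 7*k))
-12*C + T((2*5)*(-1)) = -12*(-177) + (272 - 7*((2*5)*(-1))² + 103*((2*5)*(-1))) = 2124 + (272 - 7*(10*(-1))² + 103*(10*(-1))) = 2124 + (272 - 7*(-10)² + 103*(-10)) = 2124 + (272 - 7*100 - 1030) = 2124 + (272 - 700 - 1030) = 2124 - 1458 = 666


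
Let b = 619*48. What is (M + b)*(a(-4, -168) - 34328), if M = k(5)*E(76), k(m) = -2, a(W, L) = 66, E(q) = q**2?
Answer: -622197920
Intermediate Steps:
b = 29712
M = -11552 (M = -2*76**2 = -2*5776 = -11552)
(M + b)*(a(-4, -168) - 34328) = (-11552 + 29712)*(66 - 34328) = 18160*(-34262) = -622197920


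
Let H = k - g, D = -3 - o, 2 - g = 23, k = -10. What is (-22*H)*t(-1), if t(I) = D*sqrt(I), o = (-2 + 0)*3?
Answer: -726*I ≈ -726.0*I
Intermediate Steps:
g = -21 (g = 2 - 1*23 = 2 - 23 = -21)
o = -6 (o = -2*3 = -6)
D = 3 (D = -3 - 1*(-6) = -3 + 6 = 3)
H = 11 (H = -10 - 1*(-21) = -10 + 21 = 11)
t(I) = 3*sqrt(I)
(-22*H)*t(-1) = (-22*11)*(3*sqrt(-1)) = -726*I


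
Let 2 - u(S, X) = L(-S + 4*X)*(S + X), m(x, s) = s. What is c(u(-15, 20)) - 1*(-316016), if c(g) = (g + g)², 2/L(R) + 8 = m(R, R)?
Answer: 2392032688/7569 ≈ 3.1603e+5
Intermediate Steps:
L(R) = 2/(-8 + R)
u(S, X) = 2 - 2*(S + X)/(-8 - S + 4*X) (u(S, X) = 2 - 2/(-8 + (-S + 4*X))*(S + X) = 2 - 2/(-8 - S + 4*X)*(S + X) = 2 - 2*(S + X)/(-8 - S + 4*X))
c(g) = 4*g² (c(g) = (2*g)² = 4*g²)
c(u(-15, 20)) - 1*(-316016) = 4*(2*(8 - 3*20 + 2*(-15))/(8 - 15 - 4*20))² - 1*(-316016) = 4*(2*(8 - 60 - 30)/(8 - 15 - 80))² + 316016 = 4*(2*(-82)/(-87))² + 316016 = 4*(2*(-1/87)*(-82))² + 316016 = 4*(164/87)² + 316016 = 4*(26896/7569) + 316016 = 107584/7569 + 316016 = 2392032688/7569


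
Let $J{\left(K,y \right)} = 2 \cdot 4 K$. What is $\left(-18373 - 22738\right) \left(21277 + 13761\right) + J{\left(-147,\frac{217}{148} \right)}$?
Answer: $-1440448394$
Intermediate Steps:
$J{\left(K,y \right)} = 8 K$
$\left(-18373 - 22738\right) \left(21277 + 13761\right) + J{\left(-147,\frac{217}{148} \right)} = \left(-18373 - 22738\right) \left(21277 + 13761\right) + 8 \left(-147\right) = \left(-41111\right) 35038 - 1176 = -1440447218 - 1176 = -1440448394$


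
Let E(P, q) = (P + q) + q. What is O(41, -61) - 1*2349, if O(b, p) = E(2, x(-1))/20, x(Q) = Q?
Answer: -2349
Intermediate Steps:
E(P, q) = P + 2*q
O(b, p) = 0 (O(b, p) = (2 + 2*(-1))/20 = (2 - 2)*(1/20) = 0*(1/20) = 0)
O(41, -61) - 1*2349 = 0 - 1*2349 = 0 - 2349 = -2349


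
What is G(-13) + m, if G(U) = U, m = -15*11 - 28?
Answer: -206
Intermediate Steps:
m = -193 (m = -165 - 28 = -193)
G(-13) + m = -13 - 193 = -206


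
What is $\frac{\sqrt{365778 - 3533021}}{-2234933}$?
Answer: $- \frac{i \sqrt{3167243}}{2234933} \approx - 0.0007963 i$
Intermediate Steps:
$\frac{\sqrt{365778 - 3533021}}{-2234933} = \sqrt{-3167243} \left(- \frac{1}{2234933}\right) = i \sqrt{3167243} \left(- \frac{1}{2234933}\right) = - \frac{i \sqrt{3167243}}{2234933}$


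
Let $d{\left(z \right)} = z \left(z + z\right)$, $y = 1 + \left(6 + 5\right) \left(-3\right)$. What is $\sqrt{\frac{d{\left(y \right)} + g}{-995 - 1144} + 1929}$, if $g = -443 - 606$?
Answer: $\frac{22 \sqrt{2025633}}{713} \approx 43.915$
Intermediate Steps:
$g = -1049$
$y = -32$ ($y = 1 + 11 \left(-3\right) = 1 - 33 = -32$)
$d{\left(z \right)} = 2 z^{2}$ ($d{\left(z \right)} = z 2 z = 2 z^{2}$)
$\sqrt{\frac{d{\left(y \right)} + g}{-995 - 1144} + 1929} = \sqrt{\frac{2 \left(-32\right)^{2} - 1049}{-995 - 1144} + 1929} = \sqrt{\frac{2 \cdot 1024 - 1049}{-2139} + 1929} = \sqrt{\left(2048 - 1049\right) \left(- \frac{1}{2139}\right) + 1929} = \sqrt{999 \left(- \frac{1}{2139}\right) + 1929} = \sqrt{- \frac{333}{713} + 1929} = \sqrt{\frac{1375044}{713}} = \frac{22 \sqrt{2025633}}{713}$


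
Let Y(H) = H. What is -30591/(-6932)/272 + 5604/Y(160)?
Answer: 330351843/9427520 ≈ 35.041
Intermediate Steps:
-30591/(-6932)/272 + 5604/Y(160) = -30591/(-6932)/272 + 5604/160 = -30591*(-1/6932)*(1/272) + 5604*(1/160) = (30591/6932)*(1/272) + 1401/40 = 30591/1885504 + 1401/40 = 330351843/9427520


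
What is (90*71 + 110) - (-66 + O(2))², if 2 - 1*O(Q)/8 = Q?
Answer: 2144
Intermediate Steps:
O(Q) = 16 - 8*Q
(90*71 + 110) - (-66 + O(2))² = (90*71 + 110) - (-66 + (16 - 8*2))² = (6390 + 110) - (-66 + (16 - 16))² = 6500 - (-66 + 0)² = 6500 - 1*(-66)² = 6500 - 1*4356 = 6500 - 4356 = 2144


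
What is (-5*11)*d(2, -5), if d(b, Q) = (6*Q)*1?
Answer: 1650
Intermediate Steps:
d(b, Q) = 6*Q
(-5*11)*d(2, -5) = (-5*11)*(6*(-5)) = -55*(-30) = 1650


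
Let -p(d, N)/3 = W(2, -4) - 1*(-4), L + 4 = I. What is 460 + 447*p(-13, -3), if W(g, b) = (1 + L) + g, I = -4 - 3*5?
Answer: 21916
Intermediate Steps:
I = -19 (I = -4 - 15 = -19)
L = -23 (L = -4 - 19 = -23)
W(g, b) = -22 + g (W(g, b) = (1 - 23) + g = -22 + g)
p(d, N) = 48 (p(d, N) = -3*((-22 + 2) - 1*(-4)) = -3*(-20 + 4) = -3*(-16) = 48)
460 + 447*p(-13, -3) = 460 + 447*48 = 460 + 21456 = 21916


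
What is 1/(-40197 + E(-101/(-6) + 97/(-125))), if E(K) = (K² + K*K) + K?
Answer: -140625/5577928138 ≈ -2.5211e-5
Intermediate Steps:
E(K) = K + 2*K² (E(K) = (K² + K²) + K = 2*K² + K = K + 2*K²)
1/(-40197 + E(-101/(-6) + 97/(-125))) = 1/(-40197 + (-101/(-6) + 97/(-125))*(1 + 2*(-101/(-6) + 97/(-125)))) = 1/(-40197 + (-101*(-⅙) + 97*(-1/125))*(1 + 2*(-101*(-⅙) + 97*(-1/125)))) = 1/(-40197 + (101/6 - 97/125)*(1 + 2*(101/6 - 97/125))) = 1/(-40197 + 12043*(1 + 2*(12043/750))/750) = 1/(-40197 + 12043*(1 + 12043/375)/750) = 1/(-40197 + (12043/750)*(12418/375)) = 1/(-40197 + 74774987/140625) = 1/(-5577928138/140625) = -140625/5577928138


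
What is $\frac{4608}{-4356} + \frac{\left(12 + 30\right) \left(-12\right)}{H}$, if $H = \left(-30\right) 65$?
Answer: $- \frac{31436}{39325} \approx -0.79939$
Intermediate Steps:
$H = -1950$
$\frac{4608}{-4356} + \frac{\left(12 + 30\right) \left(-12\right)}{H} = \frac{4608}{-4356} + \frac{\left(12 + 30\right) \left(-12\right)}{-1950} = 4608 \left(- \frac{1}{4356}\right) + 42 \left(-12\right) \left(- \frac{1}{1950}\right) = - \frac{128}{121} - - \frac{84}{325} = - \frac{128}{121} + \frac{84}{325} = - \frac{31436}{39325}$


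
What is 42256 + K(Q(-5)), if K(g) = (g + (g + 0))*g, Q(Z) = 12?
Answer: 42544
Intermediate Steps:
K(g) = 2*g**2 (K(g) = (g + g)*g = (2*g)*g = 2*g**2)
42256 + K(Q(-5)) = 42256 + 2*12**2 = 42256 + 2*144 = 42256 + 288 = 42544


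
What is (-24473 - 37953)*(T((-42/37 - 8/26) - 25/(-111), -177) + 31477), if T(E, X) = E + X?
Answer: -216878214686/111 ≈ -1.9539e+9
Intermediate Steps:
(-24473 - 37953)*(T((-42/37 - 8/26) - 25/(-111), -177) + 31477) = (-24473 - 37953)*((((-42/37 - 8/26) - 25/(-111)) - 177) + 31477) = -62426*((((-42*1/37 - 8*1/26) - 25*(-1/111)) - 177) + 31477) = -62426*((((-42/37 - 4/13) + 25/111) - 177) + 31477) = -62426*(((-694/481 + 25/111) - 177) + 31477) = -62426*((-1757/1443 - 177) + 31477) = -62426*(-257168/1443 + 31477) = -62426*45164143/1443 = -216878214686/111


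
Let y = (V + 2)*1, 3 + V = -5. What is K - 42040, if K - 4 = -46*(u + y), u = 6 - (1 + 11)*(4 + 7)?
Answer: -35964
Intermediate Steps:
V = -8 (V = -3 - 5 = -8)
u = -126 (u = 6 - 12*11 = 6 - 1*132 = 6 - 132 = -126)
y = -6 (y = (-8 + 2)*1 = -6*1 = -6)
K = 6076 (K = 4 - 46*(-126 - 6) = 4 - 46*(-132) = 4 + 6072 = 6076)
K - 42040 = 6076 - 42040 = -35964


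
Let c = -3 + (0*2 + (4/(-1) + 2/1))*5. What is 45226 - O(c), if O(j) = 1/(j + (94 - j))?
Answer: 4251243/94 ≈ 45226.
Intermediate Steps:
c = -13 (c = -3 + (0 + (4*(-1) + 2*1))*5 = -3 + (0 + (-4 + 2))*5 = -3 + (0 - 2)*5 = -3 - 2*5 = -3 - 10 = -13)
O(j) = 1/94
45226 - O(c) = 45226 - 1*1/94 = 45226 - 1/94 = 4251243/94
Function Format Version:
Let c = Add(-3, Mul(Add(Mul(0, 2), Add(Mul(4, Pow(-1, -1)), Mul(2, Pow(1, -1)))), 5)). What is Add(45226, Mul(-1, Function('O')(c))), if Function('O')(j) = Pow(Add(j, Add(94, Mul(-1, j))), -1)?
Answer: Rational(4251243, 94) ≈ 45226.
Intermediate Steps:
c = -13 (c = Add(-3, Mul(Add(0, Add(Mul(4, -1), Mul(2, 1))), 5)) = Add(-3, Mul(Add(0, Add(-4, 2)), 5)) = Add(-3, Mul(Add(0, -2), 5)) = Add(-3, Mul(-2, 5)) = Add(-3, -10) = -13)
Function('O')(j) = Rational(1, 94) (Function('O')(j) = Pow(94, -1) = Rational(1, 94))
Add(45226, Mul(-1, Function('O')(c))) = Add(45226, Mul(-1, Rational(1, 94))) = Add(45226, Rational(-1, 94)) = Rational(4251243, 94)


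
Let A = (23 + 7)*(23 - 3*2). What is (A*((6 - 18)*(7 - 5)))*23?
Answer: -281520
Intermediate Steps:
A = 510 (A = 30*(23 - 6) = 30*17 = 510)
(A*((6 - 18)*(7 - 5)))*23 = (510*((6 - 18)*(7 - 5)))*23 = (510*(-12*2))*23 = (510*(-24))*23 = -12240*23 = -281520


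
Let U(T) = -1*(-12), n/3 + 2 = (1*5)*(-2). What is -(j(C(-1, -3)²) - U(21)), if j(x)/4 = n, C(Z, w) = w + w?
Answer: 156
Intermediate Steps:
C(Z, w) = 2*w
n = -36 (n = -6 + 3*((1*5)*(-2)) = -6 + 3*(5*(-2)) = -6 + 3*(-10) = -6 - 30 = -36)
j(x) = -144 (j(x) = 4*(-36) = -144)
U(T) = 12
-(j(C(-1, -3)²) - U(21)) = -(-144 - 1*12) = -(-144 - 12) = -1*(-156) = 156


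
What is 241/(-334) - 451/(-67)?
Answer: 134487/22378 ≈ 6.0098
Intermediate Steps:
241/(-334) - 451/(-67) = 241*(-1/334) - 451*(-1/67) = -241/334 + 451/67 = 134487/22378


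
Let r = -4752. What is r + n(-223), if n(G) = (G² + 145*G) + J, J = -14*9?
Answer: 12516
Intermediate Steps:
J = -126
n(G) = -126 + G² + 145*G (n(G) = (G² + 145*G) - 126 = -126 + G² + 145*G)
r + n(-223) = -4752 + (-126 + (-223)² + 145*(-223)) = -4752 + (-126 + 49729 - 32335) = -4752 + 17268 = 12516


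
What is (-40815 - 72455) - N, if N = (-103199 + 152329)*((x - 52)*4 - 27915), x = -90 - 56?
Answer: 1410261640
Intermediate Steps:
x = -146
N = -1410374910 (N = (-103199 + 152329)*((-146 - 52)*4 - 27915) = 49130*(-198*4 - 27915) = 49130*(-792 - 27915) = 49130*(-28707) = -1410374910)
(-40815 - 72455) - N = (-40815 - 72455) - 1*(-1410374910) = -113270 + 1410374910 = 1410261640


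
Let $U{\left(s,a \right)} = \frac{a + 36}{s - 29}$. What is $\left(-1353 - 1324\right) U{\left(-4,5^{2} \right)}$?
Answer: $\frac{163297}{33} \approx 4948.4$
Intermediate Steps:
$U{\left(s,a \right)} = \frac{36 + a}{-29 + s}$
$\left(-1353 - 1324\right) U{\left(-4,5^{2} \right)} = \left(-1353 - 1324\right) \frac{36 + 5^{2}}{-29 - 4} = - 2677 \frac{36 + 25}{-33} = - 2677 \left(\left(- \frac{1}{33}\right) 61\right) = \left(-2677\right) \left(- \frac{61}{33}\right) = \frac{163297}{33}$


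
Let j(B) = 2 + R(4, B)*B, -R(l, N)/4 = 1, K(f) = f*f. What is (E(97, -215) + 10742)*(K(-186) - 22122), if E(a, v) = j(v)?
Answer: 144748296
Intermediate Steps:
K(f) = f²
R(l, N) = -4 (R(l, N) = -4*1 = -4)
j(B) = 2 - 4*B
E(a, v) = 2 - 4*v
(E(97, -215) + 10742)*(K(-186) - 22122) = ((2 - 4*(-215)) + 10742)*((-186)² - 22122) = ((2 + 860) + 10742)*(34596 - 22122) = (862 + 10742)*12474 = 11604*12474 = 144748296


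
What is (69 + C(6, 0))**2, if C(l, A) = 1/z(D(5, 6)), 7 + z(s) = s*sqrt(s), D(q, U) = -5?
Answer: (332580*sqrt(5) + 362801*I)/(2*(35*sqrt(5) + 38*I)) ≈ 4755.4 + 8.862*I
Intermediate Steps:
z(s) = -7 + s**(3/2) (z(s) = -7 + s*sqrt(s) = -7 + s**(3/2))
C(l, A) = 1/(-7 - 5*I*sqrt(5)) (C(l, A) = 1/(-7 + (-5)**(3/2)) = 1/(-7 - 5*I*sqrt(5)))
(69 + C(6, 0))**2 = (69 + I/(-7*I + 5*sqrt(5)))**2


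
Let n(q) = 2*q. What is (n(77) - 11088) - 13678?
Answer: -24612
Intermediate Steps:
(n(77) - 11088) - 13678 = (2*77 - 11088) - 13678 = (154 - 11088) - 13678 = -10934 - 13678 = -24612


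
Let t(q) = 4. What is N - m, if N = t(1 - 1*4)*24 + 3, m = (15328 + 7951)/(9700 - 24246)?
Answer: 1463333/14546 ≈ 100.60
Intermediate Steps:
m = -23279/14546 (m = 23279/(-14546) = 23279*(-1/14546) = -23279/14546 ≈ -1.6004)
N = 99 (N = 4*24 + 3 = 96 + 3 = 99)
N - m = 99 - 1*(-23279/14546) = 99 + 23279/14546 = 1463333/14546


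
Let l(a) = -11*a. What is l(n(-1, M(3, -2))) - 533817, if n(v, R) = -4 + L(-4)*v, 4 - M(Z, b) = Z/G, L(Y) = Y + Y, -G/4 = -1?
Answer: -533861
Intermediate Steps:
G = 4 (G = -4*(-1) = 4)
L(Y) = 2*Y
M(Z, b) = 4 - Z/4
n(v, R) = -4 - 8*v (n(v, R) = -4 + (2*(-4))*v = -4 - 8*v)
l(n(-1, M(3, -2))) - 533817 = -11*(-4 - 8*(-1)) - 533817 = -11*(-4 + 8) - 533817 = -11*4 - 533817 = -44 - 533817 = -533861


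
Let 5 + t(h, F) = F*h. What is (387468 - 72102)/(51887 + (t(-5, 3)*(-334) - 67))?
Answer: 52561/9750 ≈ 5.3909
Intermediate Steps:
t(h, F) = -5 + F*h
(387468 - 72102)/(51887 + (t(-5, 3)*(-334) - 67)) = (387468 - 72102)/(51887 + ((-5 + 3*(-5))*(-334) - 67)) = 315366/(51887 + ((-5 - 15)*(-334) - 67)) = 315366/(51887 + (-20*(-334) - 67)) = 315366/(51887 + (6680 - 67)) = 315366/(51887 + 6613) = 315366/58500 = 315366*(1/58500) = 52561/9750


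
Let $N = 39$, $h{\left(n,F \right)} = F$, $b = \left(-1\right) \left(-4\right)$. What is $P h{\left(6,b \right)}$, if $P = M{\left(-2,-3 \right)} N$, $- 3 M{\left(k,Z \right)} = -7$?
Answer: $364$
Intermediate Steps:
$b = 4$
$M{\left(k,Z \right)} = \frac{7}{3}$ ($M{\left(k,Z \right)} = \left(- \frac{1}{3}\right) \left(-7\right) = \frac{7}{3}$)
$P = 91$ ($P = \frac{7}{3} \cdot 39 = 91$)
$P h{\left(6,b \right)} = 91 \cdot 4 = 364$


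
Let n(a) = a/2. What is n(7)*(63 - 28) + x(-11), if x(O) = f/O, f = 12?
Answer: 2671/22 ≈ 121.41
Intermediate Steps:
n(a) = a/2 (n(a) = a*(½) = a/2)
x(O) = 12/O
n(7)*(63 - 28) + x(-11) = ((½)*7)*(63 - 28) + 12/(-11) = (7/2)*35 + 12*(-1/11) = 245/2 - 12/11 = 2671/22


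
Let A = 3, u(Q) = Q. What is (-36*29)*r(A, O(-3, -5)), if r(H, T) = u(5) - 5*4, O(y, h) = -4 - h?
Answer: 15660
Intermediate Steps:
r(H, T) = -15 (r(H, T) = 5 - 5*4 = 5 - 20 = -15)
(-36*29)*r(A, O(-3, -5)) = -36*29*(-15) = -1044*(-15) = 15660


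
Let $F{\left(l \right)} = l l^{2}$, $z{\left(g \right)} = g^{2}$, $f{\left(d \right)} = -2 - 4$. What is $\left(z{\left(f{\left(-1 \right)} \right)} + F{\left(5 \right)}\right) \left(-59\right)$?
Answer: $-9499$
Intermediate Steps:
$f{\left(d \right)} = -6$
$F{\left(l \right)} = l^{3}$
$\left(z{\left(f{\left(-1 \right)} \right)} + F{\left(5 \right)}\right) \left(-59\right) = \left(\left(-6\right)^{2} + 5^{3}\right) \left(-59\right) = \left(36 + 125\right) \left(-59\right) = 161 \left(-59\right) = -9499$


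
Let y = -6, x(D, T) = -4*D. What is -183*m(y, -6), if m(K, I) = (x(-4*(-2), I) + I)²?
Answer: -264252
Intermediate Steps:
m(K, I) = (-32 + I)² (m(K, I) = (-(-16)*(-2) + I)² = (-4*8 + I)² = (-32 + I)²)
-183*m(y, -6) = -183*(-32 - 6)² = -183*(-38)² = -183*1444 = -264252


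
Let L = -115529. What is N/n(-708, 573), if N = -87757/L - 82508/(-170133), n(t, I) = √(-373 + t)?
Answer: -24462428413*I*√1081/21247374280917 ≈ -0.037854*I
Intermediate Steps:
N = 24462428413/19655295357 (N = -87757/(-115529) - 82508/(-170133) = -87757*(-1/115529) - 82508*(-1/170133) = 87757/115529 + 82508/170133 = 24462428413/19655295357 ≈ 1.2446)
N/n(-708, 573) = 24462428413/(19655295357*(√(-373 - 708))) = 24462428413/(19655295357*(√(-1081))) = 24462428413/(19655295357*((I*√1081))) = 24462428413*(-I*√1081/1081)/19655295357 = -24462428413*I*√1081/21247374280917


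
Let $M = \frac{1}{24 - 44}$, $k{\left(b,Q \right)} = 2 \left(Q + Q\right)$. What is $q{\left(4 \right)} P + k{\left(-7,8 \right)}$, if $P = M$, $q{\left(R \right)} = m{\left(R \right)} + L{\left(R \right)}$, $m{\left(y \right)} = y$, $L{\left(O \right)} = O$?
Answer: $\frac{158}{5} \approx 31.6$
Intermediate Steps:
$k{\left(b,Q \right)} = 4 Q$ ($k{\left(b,Q \right)} = 2 \cdot 2 Q = 4 Q$)
$q{\left(R \right)} = 2 R$ ($q{\left(R \right)} = R + R = 2 R$)
$M = - \frac{1}{20}$ ($M = \frac{1}{-20} = - \frac{1}{20} \approx -0.05$)
$P = - \frac{1}{20} \approx -0.05$
$q{\left(4 \right)} P + k{\left(-7,8 \right)} = 2 \cdot 4 \left(- \frac{1}{20}\right) + 4 \cdot 8 = 8 \left(- \frac{1}{20}\right) + 32 = - \frac{2}{5} + 32 = \frac{158}{5}$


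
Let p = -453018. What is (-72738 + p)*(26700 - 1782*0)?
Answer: -14037685200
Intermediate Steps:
(-72738 + p)*(26700 - 1782*0) = (-72738 - 453018)*(26700 - 1782*0) = -525756*(26700 + 0) = -525756*26700 = -14037685200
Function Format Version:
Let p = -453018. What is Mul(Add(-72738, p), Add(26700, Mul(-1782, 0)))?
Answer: -14037685200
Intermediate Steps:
Mul(Add(-72738, p), Add(26700, Mul(-1782, 0))) = Mul(Add(-72738, -453018), Add(26700, Mul(-1782, 0))) = Mul(-525756, Add(26700, 0)) = Mul(-525756, 26700) = -14037685200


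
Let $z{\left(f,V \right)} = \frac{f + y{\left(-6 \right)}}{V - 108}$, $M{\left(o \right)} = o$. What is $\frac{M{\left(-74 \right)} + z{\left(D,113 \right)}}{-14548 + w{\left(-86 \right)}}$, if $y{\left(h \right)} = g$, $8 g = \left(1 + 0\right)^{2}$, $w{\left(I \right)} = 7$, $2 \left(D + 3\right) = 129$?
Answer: $\frac{2467}{581640} \approx 0.0042415$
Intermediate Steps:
$D = \frac{123}{2}$ ($D = -3 + \frac{1}{2} \cdot 129 = -3 + \frac{129}{2} = \frac{123}{2} \approx 61.5$)
$g = \frac{1}{8}$ ($g = \frac{\left(1 + 0\right)^{2}}{8} = \frac{1^{2}}{8} = \frac{1}{8} \cdot 1 = \frac{1}{8} \approx 0.125$)
$y{\left(h \right)} = \frac{1}{8}$
$z{\left(f,V \right)} = \frac{\frac{1}{8} + f}{-108 + V}$ ($z{\left(f,V \right)} = \frac{f + \frac{1}{8}}{V - 108} = \frac{\frac{1}{8} + f}{-108 + V}$)
$\frac{M{\left(-74 \right)} + z{\left(D,113 \right)}}{-14548 + w{\left(-86 \right)}} = \frac{-74 + \frac{\frac{1}{8} + \frac{123}{2}}{-108 + 113}}{-14548 + 7} = \frac{-74 + \frac{1}{5} \cdot \frac{493}{8}}{-14541} = \left(-74 + \frac{1}{5} \cdot \frac{493}{8}\right) \left(- \frac{1}{14541}\right) = \left(-74 + \frac{493}{40}\right) \left(- \frac{1}{14541}\right) = \left(- \frac{2467}{40}\right) \left(- \frac{1}{14541}\right) = \frac{2467}{581640}$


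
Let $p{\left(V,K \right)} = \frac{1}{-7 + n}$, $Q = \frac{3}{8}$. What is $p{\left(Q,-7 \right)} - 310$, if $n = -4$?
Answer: $- \frac{3411}{11} \approx -310.09$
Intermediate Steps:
$Q = \frac{3}{8}$ ($Q = 3 \cdot \frac{1}{8} = \frac{3}{8} \approx 0.375$)
$p{\left(V,K \right)} = - \frac{1}{11}$ ($p{\left(V,K \right)} = \frac{1}{-7 - 4} = \frac{1}{-11} = - \frac{1}{11}$)
$p{\left(Q,-7 \right)} - 310 = - \frac{1}{11} - 310 = - \frac{3411}{11}$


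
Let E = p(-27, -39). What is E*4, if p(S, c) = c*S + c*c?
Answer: 10296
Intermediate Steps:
p(S, c) = c² + S*c (p(S, c) = S*c + c² = c² + S*c)
E = 2574 (E = -39*(-27 - 39) = -39*(-66) = 2574)
E*4 = 2574*4 = 10296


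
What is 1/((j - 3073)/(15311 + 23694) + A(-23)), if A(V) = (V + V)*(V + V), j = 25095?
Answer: 39005/82556602 ≈ 0.00047246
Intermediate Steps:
A(V) = 4*V**2 (A(V) = (2*V)*(2*V) = 4*V**2)
1/((j - 3073)/(15311 + 23694) + A(-23)) = 1/((25095 - 3073)/(15311 + 23694) + 4*(-23)**2) = 1/(22022/39005 + 4*529) = 1/(22022*(1/39005) + 2116) = 1/(22022/39005 + 2116) = 1/(82556602/39005) = 39005/82556602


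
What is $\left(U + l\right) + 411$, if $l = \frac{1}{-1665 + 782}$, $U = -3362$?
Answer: $- \frac{2605734}{883} \approx -2951.0$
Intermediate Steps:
$l = - \frac{1}{883}$ ($l = \frac{1}{-883} = - \frac{1}{883} \approx -0.0011325$)
$\left(U + l\right) + 411 = \left(-3362 - \frac{1}{883}\right) + 411 = - \frac{2968647}{883} + 411 = - \frac{2605734}{883}$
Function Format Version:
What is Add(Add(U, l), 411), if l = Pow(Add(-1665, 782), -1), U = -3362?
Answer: Rational(-2605734, 883) ≈ -2951.0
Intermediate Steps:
l = Rational(-1, 883) (l = Pow(-883, -1) = Rational(-1, 883) ≈ -0.0011325)
Add(Add(U, l), 411) = Add(Add(-3362, Rational(-1, 883)), 411) = Add(Rational(-2968647, 883), 411) = Rational(-2605734, 883)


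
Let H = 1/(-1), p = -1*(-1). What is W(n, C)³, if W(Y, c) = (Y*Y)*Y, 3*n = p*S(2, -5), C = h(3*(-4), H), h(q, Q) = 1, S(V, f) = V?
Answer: 512/19683 ≈ 0.026012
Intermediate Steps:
p = 1
H = -1 (H = 1*(-1) = -1)
C = 1
n = ⅔ (n = (1*2)/3 = (⅓)*2 = ⅔ ≈ 0.66667)
W(Y, c) = Y³ (W(Y, c) = Y²*Y = Y³)
W(n, C)³ = ((⅔)³)³ = (8/27)³ = 512/19683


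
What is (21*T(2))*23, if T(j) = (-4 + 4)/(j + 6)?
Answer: 0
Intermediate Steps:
T(j) = 0 (T(j) = 0/(6 + j) = 0)
(21*T(2))*23 = (21*0)*23 = 0*23 = 0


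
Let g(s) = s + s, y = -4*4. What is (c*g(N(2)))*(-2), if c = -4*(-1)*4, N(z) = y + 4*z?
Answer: 512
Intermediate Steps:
y = -16
N(z) = -16 + 4*z
c = 16 (c = 4*4 = 16)
g(s) = 2*s
(c*g(N(2)))*(-2) = (16*(2*(-16 + 4*2)))*(-2) = (16*(2*(-16 + 8)))*(-2) = (16*(2*(-8)))*(-2) = (16*(-16))*(-2) = -256*(-2) = 512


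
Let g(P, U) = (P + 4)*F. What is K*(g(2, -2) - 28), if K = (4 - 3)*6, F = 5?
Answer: 12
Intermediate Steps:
K = 6 (K = 1*6 = 6)
g(P, U) = 20 + 5*P (g(P, U) = (P + 4)*5 = (4 + P)*5 = 20 + 5*P)
K*(g(2, -2) - 28) = 6*((20 + 5*2) - 28) = 6*((20 + 10) - 28) = 6*(30 - 28) = 6*2 = 12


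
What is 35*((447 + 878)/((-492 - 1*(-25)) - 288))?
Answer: -9275/151 ≈ -61.424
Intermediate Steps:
35*((447 + 878)/((-492 - 1*(-25)) - 288)) = 35*(1325/((-492 + 25) - 288)) = 35*(1325/(-467 - 288)) = 35*(1325/(-755)) = 35*(1325*(-1/755)) = 35*(-265/151) = -9275/151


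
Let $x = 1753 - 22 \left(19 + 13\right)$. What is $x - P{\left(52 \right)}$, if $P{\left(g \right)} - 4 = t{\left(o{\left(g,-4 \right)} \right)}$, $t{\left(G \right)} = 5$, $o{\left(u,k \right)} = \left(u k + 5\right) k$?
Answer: $1040$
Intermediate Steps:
$o{\left(u,k \right)} = k \left(5 + k u\right)$ ($o{\left(u,k \right)} = \left(k u + 5\right) k = \left(5 + k u\right) k = k \left(5 + k u\right)$)
$P{\left(g \right)} = 9$ ($P{\left(g \right)} = 4 + 5 = 9$)
$x = 1049$ ($x = 1753 - 704 = 1049$)
$x - P{\left(52 \right)} = 1049 - 9 = 1040$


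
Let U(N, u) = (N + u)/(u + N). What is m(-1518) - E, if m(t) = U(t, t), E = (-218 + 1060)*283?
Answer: -238285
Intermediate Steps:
E = 238286 (E = 842*283 = 238286)
U(N, u) = 1 (U(N, u) = (N + u)/(N + u) = 1)
m(t) = 1
m(-1518) - E = 1 - 1*238286 = 1 - 238286 = -238285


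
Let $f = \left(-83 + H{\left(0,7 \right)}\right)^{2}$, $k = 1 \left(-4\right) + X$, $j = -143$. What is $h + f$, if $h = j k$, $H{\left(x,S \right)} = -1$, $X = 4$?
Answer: $7056$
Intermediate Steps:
$k = 0$ ($k = 1 \left(-4\right) + 4 = -4 + 4 = 0$)
$f = 7056$ ($f = \left(-83 - 1\right)^{2} = \left(-84\right)^{2} = 7056$)
$h = 0$ ($h = \left(-143\right) 0 = 0$)
$h + f = 0 + 7056 = 7056$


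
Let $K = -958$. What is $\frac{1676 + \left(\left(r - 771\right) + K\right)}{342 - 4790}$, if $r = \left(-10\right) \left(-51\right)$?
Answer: $- \frac{457}{4448} \approx -0.10274$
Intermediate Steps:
$r = 510$
$\frac{1676 + \left(\left(r - 771\right) + K\right)}{342 - 4790} = \frac{1676 + \left(\left(510 - 771\right) - 958\right)}{342 - 4790} = \frac{1676 - 1219}{-4448} = \left(1676 - 1219\right) \left(- \frac{1}{4448}\right) = 457 \left(- \frac{1}{4448}\right) = - \frac{457}{4448}$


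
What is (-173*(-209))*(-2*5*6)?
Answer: -2169420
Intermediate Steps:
(-173*(-209))*(-2*5*6) = 36157*(-10*6) = 36157*(-60) = -2169420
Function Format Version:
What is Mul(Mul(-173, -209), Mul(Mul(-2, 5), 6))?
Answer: -2169420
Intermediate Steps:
Mul(Mul(-173, -209), Mul(Mul(-2, 5), 6)) = Mul(36157, Mul(-10, 6)) = Mul(36157, -60) = -2169420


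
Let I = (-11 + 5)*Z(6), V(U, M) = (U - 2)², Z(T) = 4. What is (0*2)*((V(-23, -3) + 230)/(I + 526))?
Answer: 0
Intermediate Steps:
V(U, M) = (-2 + U)²
I = -24 (I = (-11 + 5)*4 = -6*4 = -24)
(0*2)*((V(-23, -3) + 230)/(I + 526)) = (0*2)*(((-2 - 23)² + 230)/(-24 + 526)) = 0*(((-25)² + 230)/502) = 0*((625 + 230)*(1/502)) = 0*(855*(1/502)) = 0*(855/502) = 0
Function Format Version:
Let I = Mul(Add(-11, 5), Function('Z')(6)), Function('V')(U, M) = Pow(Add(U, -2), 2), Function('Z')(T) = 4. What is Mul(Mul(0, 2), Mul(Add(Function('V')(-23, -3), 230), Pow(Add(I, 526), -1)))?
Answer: 0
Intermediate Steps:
Function('V')(U, M) = Pow(Add(-2, U), 2)
I = -24 (I = Mul(Add(-11, 5), 4) = Mul(-6, 4) = -24)
Mul(Mul(0, 2), Mul(Add(Function('V')(-23, -3), 230), Pow(Add(I, 526), -1))) = Mul(Mul(0, 2), Mul(Add(Pow(Add(-2, -23), 2), 230), Pow(Add(-24, 526), -1))) = Mul(0, Mul(Add(Pow(-25, 2), 230), Pow(502, -1))) = Mul(0, Mul(Add(625, 230), Rational(1, 502))) = Mul(0, Mul(855, Rational(1, 502))) = Mul(0, Rational(855, 502)) = 0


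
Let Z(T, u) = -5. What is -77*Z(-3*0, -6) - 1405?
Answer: -1020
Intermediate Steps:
-77*Z(-3*0, -6) - 1405 = -77*(-5) - 1405 = 385 - 1405 = -1020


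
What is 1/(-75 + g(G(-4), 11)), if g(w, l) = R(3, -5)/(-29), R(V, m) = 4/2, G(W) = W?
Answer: -29/2177 ≈ -0.013321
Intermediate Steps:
R(V, m) = 2 (R(V, m) = 4*(1/2) = 2)
g(w, l) = -2/29 (g(w, l) = 2/(-29) = 2*(-1/29) = -2/29)
1/(-75 + g(G(-4), 11)) = 1/(-75 - 2/29) = 1/(-2177/29) = -29/2177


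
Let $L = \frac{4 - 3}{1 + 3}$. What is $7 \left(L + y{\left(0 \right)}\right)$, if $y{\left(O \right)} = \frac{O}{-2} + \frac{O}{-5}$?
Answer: $\frac{7}{4} \approx 1.75$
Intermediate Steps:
$y{\left(O \right)} = - \frac{7 O}{10}$ ($y{\left(O \right)} = O \left(- \frac{1}{2}\right) + O \left(- \frac{1}{5}\right) = - \frac{O}{2} - \frac{O}{5} = - \frac{7 O}{10}$)
$L = \frac{1}{4}$ ($L = 1 \cdot \frac{1}{4} = \frac{1}{4} \approx 0.25$)
$7 \left(L + y{\left(0 \right)}\right) = 7 \left(\frac{1}{4} - 0\right) = 7 \left(\frac{1}{4} + 0\right) = 7 \cdot \frac{1}{4} = \frac{7}{4}$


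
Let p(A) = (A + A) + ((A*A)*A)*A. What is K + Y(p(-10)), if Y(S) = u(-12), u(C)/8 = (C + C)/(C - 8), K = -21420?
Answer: -107052/5 ≈ -21410.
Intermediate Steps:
p(A) = A⁴ + 2*A (p(A) = 2*A + (A²*A)*A = 2*A + A³*A = 2*A + A⁴ = A⁴ + 2*A)
u(C) = 16*C/(-8 + C) (u(C) = 8*((C + C)/(C - 8)) = 8*((2*C)/(-8 + C)) = 8*(2*C/(-8 + C)) = 16*C/(-8 + C))
Y(S) = 48/5 (Y(S) = 16*(-12)/(-8 - 12) = 16*(-12)/(-20) = 16*(-12)*(-1/20) = 48/5)
K + Y(p(-10)) = -21420 + 48/5 = -107052/5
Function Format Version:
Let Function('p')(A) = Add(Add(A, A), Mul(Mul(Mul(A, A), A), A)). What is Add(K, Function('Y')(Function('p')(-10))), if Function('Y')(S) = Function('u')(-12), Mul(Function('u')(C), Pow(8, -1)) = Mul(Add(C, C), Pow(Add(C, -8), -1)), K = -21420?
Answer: Rational(-107052, 5) ≈ -21410.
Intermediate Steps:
Function('p')(A) = Add(Pow(A, 4), Mul(2, A)) (Function('p')(A) = Add(Mul(2, A), Mul(Mul(Pow(A, 2), A), A)) = Add(Mul(2, A), Mul(Pow(A, 3), A)) = Add(Mul(2, A), Pow(A, 4)) = Add(Pow(A, 4), Mul(2, A)))
Function('u')(C) = Mul(16, C, Pow(Add(-8, C), -1)) (Function('u')(C) = Mul(8, Mul(Add(C, C), Pow(Add(C, -8), -1))) = Mul(8, Mul(Mul(2, C), Pow(Add(-8, C), -1))) = Mul(8, Mul(2, C, Pow(Add(-8, C), -1))) = Mul(16, C, Pow(Add(-8, C), -1)))
Function('Y')(S) = Rational(48, 5) (Function('Y')(S) = Mul(16, -12, Pow(Add(-8, -12), -1)) = Mul(16, -12, Pow(-20, -1)) = Mul(16, -12, Rational(-1, 20)) = Rational(48, 5))
Add(K, Function('Y')(Function('p')(-10))) = Add(-21420, Rational(48, 5)) = Rational(-107052, 5)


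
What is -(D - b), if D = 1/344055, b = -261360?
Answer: -89922214801/344055 ≈ -2.6136e+5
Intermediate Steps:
D = 1/344055 ≈ 2.9065e-6
-(D - b) = -(1/344055 - 1*(-261360)) = -(1/344055 + 261360) = -1*89922214801/344055 = -89922214801/344055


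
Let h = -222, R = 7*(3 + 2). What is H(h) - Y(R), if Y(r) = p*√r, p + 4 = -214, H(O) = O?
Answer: -222 + 218*√35 ≈ 1067.7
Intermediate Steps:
R = 35 (R = 7*5 = 35)
p = -218 (p = -4 - 214 = -218)
Y(r) = -218*√r
H(h) - Y(R) = -222 - (-218)*√35 = -222 + 218*√35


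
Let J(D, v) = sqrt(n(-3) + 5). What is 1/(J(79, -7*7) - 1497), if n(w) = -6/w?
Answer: -1497/2241002 - sqrt(7)/2241002 ≈ -0.00066919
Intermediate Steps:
J(D, v) = sqrt(7) (J(D, v) = sqrt(-6/(-3) + 5) = sqrt(-6*(-1/3) + 5) = sqrt(2 + 5) = sqrt(7))
1/(J(79, -7*7) - 1497) = 1/(sqrt(7) - 1497) = 1/(-1497 + sqrt(7))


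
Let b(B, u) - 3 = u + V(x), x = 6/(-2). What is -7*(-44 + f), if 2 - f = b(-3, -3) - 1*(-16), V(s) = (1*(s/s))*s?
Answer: 385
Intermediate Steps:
x = -3 (x = 6*(-½) = -3)
V(s) = s (V(s) = (1*1)*s = 1*s = s)
b(B, u) = u (b(B, u) = 3 + (u - 3) = 3 + (-3 + u) = u)
f = -11 (f = 2 - (-3 - 1*(-16)) = 2 - (-3 + 16) = 2 - 1*13 = 2 - 13 = -11)
-7*(-44 + f) = -7*(-44 - 11) = -7*(-55) = 385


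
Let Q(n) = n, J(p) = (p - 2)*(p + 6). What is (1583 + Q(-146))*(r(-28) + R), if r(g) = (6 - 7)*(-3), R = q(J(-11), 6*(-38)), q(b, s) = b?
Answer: 97716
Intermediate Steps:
J(p) = (-2 + p)*(6 + p)
R = 65 (R = -12 + (-11)² + 4*(-11) = -12 + 121 - 44 = 65)
r(g) = 3 (r(g) = -1*(-3) = 3)
(1583 + Q(-146))*(r(-28) + R) = (1583 - 146)*(3 + 65) = 1437*68 = 97716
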